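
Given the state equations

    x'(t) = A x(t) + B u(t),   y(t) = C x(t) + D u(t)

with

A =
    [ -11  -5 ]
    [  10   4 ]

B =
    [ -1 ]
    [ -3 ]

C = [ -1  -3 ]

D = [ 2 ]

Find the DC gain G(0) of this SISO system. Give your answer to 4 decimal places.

G(0) = C(-A)^{-1}B + D = -C A^{-1} B + D.
det A = 6, so A^{-1} = (1/6)·adj(A) = [[2/3, 5/6], [-5/3, -11/6]]
A^{-1} B = [-19/6, 43/6]^T
C A^{-1} B = -55/3
G(0) = D - C A^{-1} B = 2 - (-55/3) = 61/3 ≈ 20.3333

20.3333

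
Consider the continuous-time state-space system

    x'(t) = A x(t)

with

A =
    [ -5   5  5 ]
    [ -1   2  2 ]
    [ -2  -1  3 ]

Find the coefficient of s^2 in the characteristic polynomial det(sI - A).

Expand det(sI - A) for the 3×3 matrix.
p(s) = s^3 - 2s + 20.
(Check: constant term = det(-A) = (-1)^3 det A = 20; coefficient of s^2 = -tr A = 0.)
The coefficient of s^2 is 0.

0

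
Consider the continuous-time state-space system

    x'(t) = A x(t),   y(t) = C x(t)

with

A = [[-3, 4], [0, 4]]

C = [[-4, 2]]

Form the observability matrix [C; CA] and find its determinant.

CA = [[12, -8]]
Observability matrix O = [C; CA] = [[-4, 2], [12, -8]]
det(O) = (-4)·(-8) - 2·12 = 32 - 24 = 8
Since det(O) ≠ 0, rank(O) = 2 and the system is completely observable.

8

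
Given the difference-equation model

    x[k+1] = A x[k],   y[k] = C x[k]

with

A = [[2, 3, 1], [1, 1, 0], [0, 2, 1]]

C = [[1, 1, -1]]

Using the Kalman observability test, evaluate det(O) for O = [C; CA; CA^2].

-20

CA = [[3, 2, 0]]
CA^2 = [[8, 11, 3]]
Observability matrix O = [C; CA; CA^2] = [[1, 1, -1], [3, 2, 0], [8, 11, 3]]
Expanding along the first row, det(O) = 1·(2·3 - 0·11) - 1·(3·3 - 0·8) + (-1)·(3·11 - 2·8) = 1·6 - 1·9 + (-1)·17 = -20
Since det(O) ≠ 0, rank(O) = 3 and the system is completely observable.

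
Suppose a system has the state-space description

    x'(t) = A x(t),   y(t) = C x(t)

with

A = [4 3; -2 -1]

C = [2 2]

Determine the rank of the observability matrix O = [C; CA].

CA = [[4, 4]]
Observability matrix O = [C; CA] = [[2, 2], [4, 4]]
Every row of O is a scalar multiple of row 1 = [2, 2] (multipliers 1, 2), so the rows span a one-dimensional space.
O ≠ 0, hence rank(O) = 1.
rank(O) = 1 < n = 2, so the pair (A, C) is not completely observable.

1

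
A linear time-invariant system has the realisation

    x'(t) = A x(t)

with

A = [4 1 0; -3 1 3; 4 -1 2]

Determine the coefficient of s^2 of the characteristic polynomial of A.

Expand det(sI - A) for the 3×3 matrix.
p(s) = s^3 - 7s^2 + 20s - 38.
(Check: constant term = det(-A) = (-1)^3 det A = -38; coefficient of s^2 = -tr A = -7.)
The coefficient of s^2 is -7.

-7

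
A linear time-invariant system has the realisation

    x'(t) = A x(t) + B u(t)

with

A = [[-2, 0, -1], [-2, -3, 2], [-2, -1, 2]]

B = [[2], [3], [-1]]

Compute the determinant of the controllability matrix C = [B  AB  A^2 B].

AB = [[-3], [-15], [-9]]
A^2B = [[15], [33], [3]]
Controllability matrix C = [B  AB  A^2B] = [[2, -3, 15], [3, -15, 33], [-1, -9, 3]]
Expanding along the first row, det(C) = 2·((-15)·3 - 33·(-9)) - (-3)·(3·3 - 33·(-1)) + 15·(3·(-9) - (-15)·(-1)) = 2·252 - (-3)·42 + 15·(-42) = 0
Since det(C) = 0, rank(C) < 3 and the system is not completely controllable.

0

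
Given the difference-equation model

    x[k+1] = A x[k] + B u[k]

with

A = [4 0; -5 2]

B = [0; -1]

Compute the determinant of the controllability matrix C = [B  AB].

AB = [[0], [-2]]
Controllability matrix C = [B  AB] = [[0, 0], [-1, -2]]
det(C) = 0·(-2) - 0·(-1) = 0 - 0 = 0
Since det(C) = 0, rank(C) < 2 and the system is not completely controllable.

0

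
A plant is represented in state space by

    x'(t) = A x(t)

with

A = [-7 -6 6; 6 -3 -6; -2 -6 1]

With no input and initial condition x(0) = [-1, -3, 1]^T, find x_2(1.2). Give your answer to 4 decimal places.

-0.2310

det(sI - A) = s^3 - (tr A)s^2 + (M11 + M22 + M33)s - det A, where Mii is the 2×2 principal minor of A obtained by deleting row i and column i.
tr A = (-7) + (-3) + 1 = -9; M11 = (-3)·1 - (-6)·(-6) = -3 - 36 = -39; M22 = (-7)·1 - 6·(-2) = -7 - (-12) = 5; M33 = (-7)·(-3) - (-6)·6 = 21 - (-36) = 57; sum of minors = 23.
det A = (-7)·((-3)·1 - (-6)·(-6)) - (-6)·(6·1 - (-6)·(-2)) + 6·(6·(-6) - (-3)·(-2)) = (-7)·(-39) - (-6)·(-6) + 6·(-42) = -15.
So p(s) = det(sI - A) = s^3 + 9s^2 + 23s + 15.
Rational-root test: any integer root divides 15. Testing small divisors, s = -1 works: p(-1) = -1 + 9 + (-23) + 15 = 0, so (s + 1) is a factor.
Dividing, p(s) = (s + 1)(s^2 + 8s + 15).
Factor s^2 + 8s + 15: two numbers with sum -8 and product 15 are -3 and -5, so s^2 + 8s + 15 = (s + 3)(s + 5).
Hence p(s) = (s + 1) (s + 3) (s + 5), with roots -5, -3, -1.
The eigenvalues -5, -3, -1 are distinct and real, so A is diagonalisable and x(t) = e^{At} x(0) = V diag(e^{λ_i t}) V^{-1} x(0), where the columns of V are the eigenvectors.
λ = -5: A - (-5)I = [[-2, -6, 6], [6, 2, -6], [-2, -6, 6]]. v must be orthogonal to every row; (row 1) × (row 2) = [24, 24, 32], so take v_1 = [-3, -3, -4]^T.
λ = -3: A - (-3)I = [[-4, -6, 6], [6, 0, -6], [-2, -6, 4]]. v must be orthogonal to every row; (row 1) × (row 2) = [36, 12, 36], so take v_2 = [3, 1, 3]^T.
λ = -1: A - (-1)I = [[-6, -6, 6], [6, -2, -6], [-2, -6, 2]]. v must be orthogonal to every row; (row 1) × (row 2) = [48, 0, 48], so take v_3 = [1, 0, 1]^T.
V = [v_1 v_2 v_3] = [[-3, 3, 1], [-3, 1, 0], [-4, 3, 1]] has det V = 1, so V^{-1} = adj(V)/det V = [[1, 0, -1], [3, 1, -3], [-5, -3, 6]].
Modal coordinates z(0) = V^{-1} x(0): 1·(-1) + 0·(-3) + (-1)·1 = -2; 3·(-1) + 1·(-3) + (-3)·1 = -9; (-5)·(-1) + (-3)·(-3) + 6·1 = 20; so z(0) = [-2, -9, 20]^T.
x_2(t) = Σ_i (v_i)_2 · z_i(0) · e^{λ_i t} (row 2 of V times the modal terms).
x_2(1.2) = (-3)·(-2)·e^{-5·1.2} + 1·(-9)·e^{-3·1.2} + 0·20·e^{-1·1.2} = 6·0.002479 + (-9)·0.027324 + 0·0.301194 = -0.2310.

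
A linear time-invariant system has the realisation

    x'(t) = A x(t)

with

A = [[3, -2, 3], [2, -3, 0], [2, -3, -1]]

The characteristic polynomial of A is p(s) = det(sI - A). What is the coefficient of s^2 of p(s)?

1

Expand det(sI - A) for the 3×3 matrix.
p(s) = s^3 + s^2 - 11s - 5.
(Check: constant term = det(-A) = (-1)^3 det A = -5; coefficient of s^2 = -tr A = 1.)
The coefficient of s^2 is 1.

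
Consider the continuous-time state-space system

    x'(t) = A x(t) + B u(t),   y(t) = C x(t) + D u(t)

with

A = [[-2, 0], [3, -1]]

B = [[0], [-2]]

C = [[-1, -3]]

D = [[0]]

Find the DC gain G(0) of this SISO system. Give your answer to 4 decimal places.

G(0) = C(-A)^{-1}B + D = -C A^{-1} B + D.
det A = 2, so A^{-1} = (1/2)·adj(A) = [[-1/2, 0], [-3/2, -1]]
A^{-1} B = [0, 2]^T
C A^{-1} B = -6
G(0) = D - C A^{-1} B = 0 - (-6) = 6

6.0000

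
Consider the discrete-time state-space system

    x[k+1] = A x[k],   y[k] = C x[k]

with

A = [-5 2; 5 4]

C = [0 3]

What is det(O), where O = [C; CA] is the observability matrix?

CA = [[15, 12]]
Observability matrix O = [C; CA] = [[0, 3], [15, 12]]
det(O) = 0·12 - 3·15 = 0 - 45 = -45
Since det(O) ≠ 0, rank(O) = 2 and the system is completely observable.

-45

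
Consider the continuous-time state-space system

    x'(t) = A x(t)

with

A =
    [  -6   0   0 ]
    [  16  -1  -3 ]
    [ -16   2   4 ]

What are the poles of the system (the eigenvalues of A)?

det(sI - A) = s^3 - (tr A)s^2 + (M11 + M22 + M33)s - det A, where Mii is the 2×2 principal minor of A obtained by deleting row i and column i.
tr A = (-6) + (-1) + 4 = -3; M11 = (-1)·4 - (-3)·2 = -4 - (-6) = 2; M22 = (-6)·4 - 0·(-16) = -24 - 0 = -24; M33 = (-6)·(-1) - 0·16 = 6 - 0 = 6; sum of minors = -16.
det A = (-6)·((-1)·4 - (-3)·2) - 0·(16·4 - (-3)·(-16)) + 0·(16·2 - (-1)·(-16)) = (-6)·2 - 0·16 + 0·16 = -12.
So p(s) = det(sI - A) = s^3 + 3s^2 - 16s + 12.
Rational-root test: any integer root divides 12. Testing small divisors, s = 1 works: p(1) = 1 + 3 + (-16) + 12 = 0, so (s - 1) is a factor.
Dividing, p(s) = (s - 1)(s^2 + 4s - 12).
Factor s^2 + 4s - 12: two numbers with sum -4 and product -12 are 2 and -6, so s^2 + 4s - 12 = (s - 2)(s + 6).
Hence p(s) = (s - 2) (s - 1) (s + 6), with roots -6, 1, 2.
At least one eigenvalue has non-negative real part, so the system is not asymptotically stable.

-6, 1, 2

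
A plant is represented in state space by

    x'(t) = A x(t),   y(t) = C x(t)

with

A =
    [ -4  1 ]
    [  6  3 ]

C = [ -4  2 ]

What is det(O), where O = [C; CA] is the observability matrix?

CA = [[28, 2]]
Observability matrix O = [C; CA] = [[-4, 2], [28, 2]]
det(O) = (-4)·2 - 2·28 = -8 - 56 = -64
Since det(O) ≠ 0, rank(O) = 2 and the system is completely observable.

-64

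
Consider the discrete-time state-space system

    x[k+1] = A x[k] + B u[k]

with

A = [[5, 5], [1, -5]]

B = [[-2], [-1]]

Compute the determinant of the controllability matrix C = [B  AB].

-21

AB = [[-15], [3]]
Controllability matrix C = [B  AB] = [[-2, -15], [-1, 3]]
det(C) = (-2)·3 - (-15)·(-1) = -6 - 15 = -21
Since det(C) ≠ 0, rank(C) = 2 and the system is completely controllable.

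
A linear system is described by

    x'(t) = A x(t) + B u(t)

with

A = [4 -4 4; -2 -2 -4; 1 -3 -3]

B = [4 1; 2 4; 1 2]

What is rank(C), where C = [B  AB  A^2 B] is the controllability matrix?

AB = [[12, -4], [-16, -18], [-5, -17]]
A^2B = [[92, -12], [28, 112], [75, 101]]
Controllability matrix C = [B  AB  A^2B] = [[4, 1, 12, -4, 92, -12], [2, 4, -16, -18, 28, 112], [1, 2, -5, -17, 75, 101]]
Take the 3×3 submatrix of C formed by columns 1, 2, 3: [[4, 1, 12], [2, 4, -16], [1, 2, -5]]. Its determinant is 4·(4·(-5) - (-16)·2) - 1·(2·(-5) - (-16)·1) + 12·(2·2 - 4·1) = 4·12 - 1·6 + 12·0 = 42 ≠ 0.
So rank(C) ≥ 3; since C has 3 rows, rank(C) = 3.
rank(C) = 3 = n, so the pair (A, B) is completely controllable.

3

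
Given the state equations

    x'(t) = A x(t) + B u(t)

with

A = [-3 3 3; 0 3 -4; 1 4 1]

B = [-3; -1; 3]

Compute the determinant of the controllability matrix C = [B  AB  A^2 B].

AB = [[15], [-15], [-4]]
A^2B = [[-102], [-29], [-49]]
Controllability matrix C = [B  AB  A^2B] = [[-3, 15, -102], [-1, -15, -29], [3, -4, -49]]
Expanding along the first row, det(C) = (-3)·((-15)·(-49) - (-29)·(-4)) - 15·((-1)·(-49) - (-29)·3) + (-102)·((-1)·(-4) - (-15)·3) = (-3)·619 - 15·136 + (-102)·49 = -8895
Since det(C) ≠ 0, rank(C) = 3 and the system is completely controllable.

-8895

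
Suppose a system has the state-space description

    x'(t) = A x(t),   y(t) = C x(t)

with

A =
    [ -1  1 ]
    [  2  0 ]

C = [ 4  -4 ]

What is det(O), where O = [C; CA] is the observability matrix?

-32

CA = [[-12, 4]]
Observability matrix O = [C; CA] = [[4, -4], [-12, 4]]
det(O) = 4·4 - (-4)·(-12) = 16 - 48 = -32
Since det(O) ≠ 0, rank(O) = 2 and the system is completely observable.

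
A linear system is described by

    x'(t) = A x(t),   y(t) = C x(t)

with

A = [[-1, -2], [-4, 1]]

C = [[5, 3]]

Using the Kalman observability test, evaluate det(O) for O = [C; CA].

CA = [[-17, -7]]
Observability matrix O = [C; CA] = [[5, 3], [-17, -7]]
det(O) = 5·(-7) - 3·(-17) = -35 - (-51) = 16
Since det(O) ≠ 0, rank(O) = 2 and the system is completely observable.

16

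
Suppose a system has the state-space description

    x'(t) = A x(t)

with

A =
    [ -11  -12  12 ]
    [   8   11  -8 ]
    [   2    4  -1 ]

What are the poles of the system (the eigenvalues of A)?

-5, 1, 3

det(sI - A) = s^3 - (tr A)s^2 + (M11 + M22 + M33)s - det A, where Mii is the 2×2 principal minor of A obtained by deleting row i and column i.
tr A = (-11) + 11 + (-1) = -1; M11 = 11·(-1) - (-8)·4 = -11 - (-32) = 21; M22 = (-11)·(-1) - 12·2 = 11 - 24 = -13; M33 = (-11)·11 - (-12)·8 = -121 - (-96) = -25; sum of minors = -17.
det A = (-11)·(11·(-1) - (-8)·4) - (-12)·(8·(-1) - (-8)·2) + 12·(8·4 - 11·2) = (-11)·21 - (-12)·8 + 12·10 = -15.
So p(s) = det(sI - A) = s^3 + s^2 - 17s + 15.
Rational-root test: any integer root divides 15. Testing small divisors, s = 1 works: p(1) = 1 + 1 + (-17) + 15 = 0, so (s - 1) is a factor.
Dividing, p(s) = (s - 1)(s^2 + 2s - 15).
Factor s^2 + 2s - 15: two numbers with sum -2 and product -15 are 3 and -5, so s^2 + 2s - 15 = (s - 3)(s + 5).
Hence p(s) = (s - 3) (s - 1) (s + 5), with roots -5, 1, 3.
At least one eigenvalue has non-negative real part, so the system is not asymptotically stable.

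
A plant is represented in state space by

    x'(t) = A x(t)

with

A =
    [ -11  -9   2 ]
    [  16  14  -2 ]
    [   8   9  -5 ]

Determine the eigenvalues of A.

-4, -3, 5

det(sI - A) = s^3 - (tr A)s^2 + (M11 + M22 + M33)s - det A, where Mii is the 2×2 principal minor of A obtained by deleting row i and column i.
tr A = (-11) + 14 + (-5) = -2; M11 = 14·(-5) - (-2)·9 = -70 - (-18) = -52; M22 = (-11)·(-5) - 2·8 = 55 - 16 = 39; M33 = (-11)·14 - (-9)·16 = -154 - (-144) = -10; sum of minors = -23.
det A = (-11)·(14·(-5) - (-2)·9) - (-9)·(16·(-5) - (-2)·8) + 2·(16·9 - 14·8) = (-11)·(-52) - (-9)·(-64) + 2·32 = 60.
So p(s) = det(sI - A) = s^3 + 2s^2 - 23s - 60.
Rational-root test: any integer root divides -60. Testing small divisors, s = -3 works: p(-3) = -27 + 18 + 69 + (-60) = 0, so (s + 3) is a factor.
Dividing, p(s) = (s + 3)(s^2 - s - 20).
Factor s^2 - s - 20: two numbers with sum 1 and product -20 are 5 and -4, so s^2 - s - 20 = (s - 5)(s + 4).
Hence p(s) = (s - 5) (s + 3) (s + 4), with roots -4, -3, 5.
At least one eigenvalue has non-negative real part, so the system is not asymptotically stable.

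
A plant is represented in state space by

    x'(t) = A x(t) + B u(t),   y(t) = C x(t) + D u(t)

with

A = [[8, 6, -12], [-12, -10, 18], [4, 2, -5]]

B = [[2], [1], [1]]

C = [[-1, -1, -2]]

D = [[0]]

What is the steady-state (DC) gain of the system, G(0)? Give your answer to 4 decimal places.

G(0) = C(-A)^{-1}B + D = -C A^{-1} B + D.
det A = -8, so A^{-1} = (1/-8)·adj(A) = [[-7/4, -3/4, 3/2], [-3/2, -1, 0], [-2, -1, 1]]
A^{-1} B = [-11/4, -4, -4]^T
C A^{-1} B = 59/4
G(0) = D - C A^{-1} B = 0 - (59/4) = -59/4 ≈ -14.7500

-14.7500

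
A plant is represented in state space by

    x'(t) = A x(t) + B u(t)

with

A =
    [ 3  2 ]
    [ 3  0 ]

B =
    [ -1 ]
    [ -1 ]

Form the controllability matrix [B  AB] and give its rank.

AB = [[-5], [-3]]
Controllability matrix C = [B  AB] = [[-1, -5], [-1, -3]]
det(C) = (-1)·(-3) - (-5)·(-1) = 3 - 5 = -2 ≠ 0, so rank(C) = 2.
rank(C) = 2 = n, so the pair (A, B) is completely controllable.

2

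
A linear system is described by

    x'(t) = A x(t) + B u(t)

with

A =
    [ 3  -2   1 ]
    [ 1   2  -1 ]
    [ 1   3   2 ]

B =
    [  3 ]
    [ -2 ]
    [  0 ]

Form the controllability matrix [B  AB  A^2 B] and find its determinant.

AB = [[13], [-1], [-3]]
A^2B = [[38], [14], [4]]
Controllability matrix C = [B  AB  A^2B] = [[3, 13, 38], [-2, -1, 14], [0, -3, 4]]
Expanding along the first row, det(C) = 3·((-1)·4 - 14·(-3)) - 13·((-2)·4 - 14·0) + 38·((-2)·(-3) - (-1)·0) = 3·38 - 13·(-8) + 38·6 = 446
Since det(C) ≠ 0, rank(C) = 3 and the system is completely controllable.

446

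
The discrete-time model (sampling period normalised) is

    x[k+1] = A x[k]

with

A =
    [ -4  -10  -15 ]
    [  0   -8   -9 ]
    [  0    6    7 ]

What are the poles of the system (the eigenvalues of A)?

det(zI - A) = z^3 - (tr A)z^2 + (M11 + M22 + M33)z - det A, where Mii is the 2×2 principal minor of A obtained by deleting row i and column i.
tr A = (-4) + (-8) + 7 = -5; M11 = (-8)·7 - (-9)·6 = -56 - (-54) = -2; M22 = (-4)·7 - (-15)·0 = -28 - 0 = -28; M33 = (-4)·(-8) - (-10)·0 = 32 - 0 = 32; sum of minors = 2.
det A = (-4)·((-8)·7 - (-9)·6) - (-10)·(0·7 - (-9)·0) + (-15)·(0·6 - (-8)·0) = (-4)·(-2) - (-10)·0 + (-15)·0 = 8.
So p(z) = det(zI - A) = z^3 + 5z^2 + 2z - 8.
Rational-root test: any integer root divides -8. Testing small divisors, z = 1 works: p(1) = 1 + 5 + 2 + (-8) = 0, so (z - 1) is a factor.
Dividing, p(z) = (z - 1)(z^2 + 6z + 8).
Factor z^2 + 6z + 8: two numbers with sum -6 and product 8 are -2 and -4, so z^2 + 6z + 8 = (z + 2)(z + 4).
Hence p(z) = (z - 1) (z + 2) (z + 4), with roots -4, -2, 1.

-4, -2, 1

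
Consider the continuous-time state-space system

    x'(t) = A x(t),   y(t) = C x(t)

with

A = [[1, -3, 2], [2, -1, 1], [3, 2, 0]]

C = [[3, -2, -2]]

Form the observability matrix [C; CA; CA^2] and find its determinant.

CA = [[-7, -11, 4]]
CA^2 = [[-17, 40, -25]]
Observability matrix O = [C; CA; CA^2] = [[3, -2, -2], [-7, -11, 4], [-17, 40, -25]]
Expanding along the first row, det(O) = 3·((-11)·(-25) - 4·40) - (-2)·((-7)·(-25) - 4·(-17)) + (-2)·((-7)·40 - (-11)·(-17)) = 3·115 - (-2)·243 + (-2)·(-467) = 1765
Since det(O) ≠ 0, rank(O) = 3 and the system is completely observable.

1765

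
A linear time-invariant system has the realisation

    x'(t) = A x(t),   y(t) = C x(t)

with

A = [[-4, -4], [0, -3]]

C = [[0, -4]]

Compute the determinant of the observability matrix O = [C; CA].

CA = [[0, 12]]
Observability matrix O = [C; CA] = [[0, -4], [0, 12]]
det(O) = 0·12 - (-4)·0 = 0 - 0 = 0
Since det(O) = 0, rank(O) < 2 and the system is not completely observable.

0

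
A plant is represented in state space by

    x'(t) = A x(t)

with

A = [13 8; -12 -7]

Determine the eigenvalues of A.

det(sI - A) = s^2 - (tr A)s + det A, with tr A = 13 + (-7) = 6 and det A = 13·(-7) - 8·(-12) = -91 - (-96) = 5.
So p(s) = det(sI - A) = s^2 - 6s + 5.
Factor s^2 - 6s + 5: two numbers with sum 6 and product 5 are 5 and 1, so s^2 - 6s + 5 = (s - 5)(s - 1).
Hence p(s) = (s - 5) (s - 1), with roots 1, 5.
At least one eigenvalue has non-negative real part, so the system is not asymptotically stable.

1, 5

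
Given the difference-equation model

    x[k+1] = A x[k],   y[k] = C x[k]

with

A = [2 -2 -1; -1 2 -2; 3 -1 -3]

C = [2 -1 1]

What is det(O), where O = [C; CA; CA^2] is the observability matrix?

CA = [[8, -7, -3]]
CA^2 = [[14, -27, 15]]
Observability matrix O = [C; CA; CA^2] = [[2, -1, 1], [8, -7, -3], [14, -27, 15]]
Expanding along the first row, det(O) = 2·((-7)·15 - (-3)·(-27)) - (-1)·(8·15 - (-3)·14) + 1·(8·(-27) - (-7)·14) = 2·(-186) - (-1)·162 + 1·(-118) = -328
Since det(O) ≠ 0, rank(O) = 3 and the system is completely observable.

-328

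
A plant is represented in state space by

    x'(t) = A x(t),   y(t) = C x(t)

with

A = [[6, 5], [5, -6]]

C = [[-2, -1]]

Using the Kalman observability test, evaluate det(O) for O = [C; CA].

CA = [[-17, -4]]
Observability matrix O = [C; CA] = [[-2, -1], [-17, -4]]
det(O) = (-2)·(-4) - (-1)·(-17) = 8 - 17 = -9
Since det(O) ≠ 0, rank(O) = 2 and the system is completely observable.

-9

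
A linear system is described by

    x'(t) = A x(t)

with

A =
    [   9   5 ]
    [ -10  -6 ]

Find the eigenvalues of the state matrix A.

det(sI - A) = s^2 - (tr A)s + det A, with tr A = 9 + (-6) = 3 and det A = 9·(-6) - 5·(-10) = -54 - (-50) = -4.
So p(s) = det(sI - A) = s^2 - 3s - 4.
Factor s^2 - 3s - 4: two numbers with sum 3 and product -4 are 4 and -1, so s^2 - 3s - 4 = (s - 4)(s + 1).
Hence p(s) = (s - 4) (s + 1), with roots -1, 4.
At least one eigenvalue has non-negative real part, so the system is not asymptotically stable.

-1, 4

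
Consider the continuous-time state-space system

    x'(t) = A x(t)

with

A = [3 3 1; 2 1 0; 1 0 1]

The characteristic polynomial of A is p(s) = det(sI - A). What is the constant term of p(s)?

Expand det(sI - A) for the 3×3 matrix.
p(s) = s^3 - 5s^2 + 4.
(Check: constant term = det(-A) = (-1)^3 det A = 4; coefficient of s^2 = -tr A = -5.)
The constant term is 4.

4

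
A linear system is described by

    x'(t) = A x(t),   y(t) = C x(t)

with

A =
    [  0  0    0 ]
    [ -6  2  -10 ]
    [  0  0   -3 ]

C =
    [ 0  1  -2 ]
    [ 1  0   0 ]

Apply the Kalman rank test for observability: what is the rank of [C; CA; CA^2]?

CA = [[-6, 2, -4], [0, 0, 0]]
CA^2 = [[-12, 4, -8], [0, 0, 0]]
Observability matrix O = [C; CA; CA^2] = [[0, 1, -2], [1, 0, 0], [-6, 2, -4], [0, 0, 0], [-12, 4, -8], [0, 0, 0]]
The columns c1, c2, c3 of O are linearly dependent: 2·c2 + c3 = 0 (check each entry), so rank(O) ≤ 2.
The 2×2 minor from rows 1, 2, columns 1, 2 is 0·0 - 1·1 = 0 - 1 = -1 ≠ 0, so rank(O) = 2.
rank(O) = 2 < n = 3, so the pair (A, C) is not completely observable.

2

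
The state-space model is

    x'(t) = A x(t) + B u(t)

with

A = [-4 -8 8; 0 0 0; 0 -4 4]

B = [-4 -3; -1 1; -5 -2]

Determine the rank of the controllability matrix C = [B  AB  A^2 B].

AB = [[-16, -12], [0, 0], [-16, -12]]
A^2B = [[-64, -48], [0, 0], [-64, -48]]
Controllability matrix C = [B  AB  A^2B] = [[-4, -3, -16, -12, -64, -48], [-1, 1, 0, 0, 0, 0], [-5, -2, -16, -12, -64, -48]]
The rows r1, r2, r3 of C are linearly dependent: -r1 - r2 + r3 = 0 (check each entry), so rank(C) ≤ 2.
The 2×2 minor from rows 1, 2, columns 1, 2 is (-4)·1 - (-3)·(-1) = -4 - 3 = -7 ≠ 0, so rank(C) = 2.
rank(C) = 2 < n = 3, so the pair (A, B) is not completely controllable.

2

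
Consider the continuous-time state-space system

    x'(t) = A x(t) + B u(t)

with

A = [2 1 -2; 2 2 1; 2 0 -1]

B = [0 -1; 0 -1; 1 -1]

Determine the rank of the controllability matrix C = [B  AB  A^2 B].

3

AB = [[-2, -1], [1, -5], [-1, -1]]
A^2B = [[-1, -5], [-3, -13], [-3, -1]]
Controllability matrix C = [B  AB  A^2B] = [[0, -1, -2, -1, -1, -5], [0, -1, 1, -5, -3, -13], [1, -1, -1, -1, -3, -1]]
Take the 3×3 submatrix of C formed by columns 1, 2, 3: [[0, -1, -2], [0, -1, 1], [1, -1, -1]]. Its determinant is 0·((-1)·(-1) - 1·(-1)) - (-1)·(0·(-1) - 1·1) + (-2)·(0·(-1) - (-1)·1) = 0·2 - (-1)·(-1) + (-2)·1 = -3 ≠ 0.
So rank(C) ≥ 3; since C has 3 rows, rank(C) = 3.
rank(C) = 3 = n, so the pair (A, B) is completely controllable.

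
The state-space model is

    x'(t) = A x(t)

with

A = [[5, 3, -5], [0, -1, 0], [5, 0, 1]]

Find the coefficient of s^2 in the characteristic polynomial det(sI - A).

-5

Expand det(sI - A) for the 3×3 matrix.
p(s) = s^3 - 5s^2 + 24s + 30.
(Check: constant term = det(-A) = (-1)^3 det A = 30; coefficient of s^2 = -tr A = -5.)
The coefficient of s^2 is -5.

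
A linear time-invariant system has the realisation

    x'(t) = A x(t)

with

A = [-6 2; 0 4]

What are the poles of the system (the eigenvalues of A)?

-6, 4

det(sI - A) = s^2 - (tr A)s + det A, with tr A = (-6) + 4 = -2 and det A = (-6)·4 - 2·0 = -24 - 0 = -24.
So p(s) = det(sI - A) = s^2 + 2s - 24.
Factor s^2 + 2s - 24: two numbers with sum -2 and product -24 are 4 and -6, so s^2 + 2s - 24 = (s - 4)(s + 6).
Hence p(s) = (s - 4) (s + 6), with roots -6, 4.
At least one eigenvalue has non-negative real part, so the system is not asymptotically stable.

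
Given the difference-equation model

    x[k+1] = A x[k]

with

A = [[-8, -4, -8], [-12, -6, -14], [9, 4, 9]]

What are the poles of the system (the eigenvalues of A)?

det(zI - A) = z^3 - (tr A)z^2 + (M11 + M22 + M33)z - det A, where Mii is the 2×2 principal minor of A obtained by deleting row i and column i.
tr A = (-8) + (-6) + 9 = -5; M11 = (-6)·9 - (-14)·4 = -54 - (-56) = 2; M22 = (-8)·9 - (-8)·9 = -72 - (-72) = 0; M33 = (-8)·(-6) - (-4)·(-12) = 48 - 48 = 0; sum of minors = 2.
det A = (-8)·((-6)·9 - (-14)·4) - (-4)·((-12)·9 - (-14)·9) + (-8)·((-12)·4 - (-6)·9) = (-8)·2 - (-4)·18 + (-8)·6 = 8.
So p(z) = det(zI - A) = z^3 + 5z^2 + 2z - 8.
Rational-root test: any integer root divides -8. Testing small divisors, z = 1 works: p(1) = 1 + 5 + 2 + (-8) = 0, so (z - 1) is a factor.
Dividing, p(z) = (z - 1)(z^2 + 6z + 8).
Factor z^2 + 6z + 8: two numbers with sum -6 and product 8 are -2 and -4, so z^2 + 6z + 8 = (z + 2)(z + 4).
Hence p(z) = (z - 1) (z + 2) (z + 4), with roots -4, -2, 1.

-4, -2, 1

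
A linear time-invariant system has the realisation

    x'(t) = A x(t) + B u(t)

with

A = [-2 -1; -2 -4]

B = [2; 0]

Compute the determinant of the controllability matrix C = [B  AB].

AB = [[-4], [-4]]
Controllability matrix C = [B  AB] = [[2, -4], [0, -4]]
det(C) = 2·(-4) - (-4)·0 = -8 - 0 = -8
Since det(C) ≠ 0, rank(C) = 2 and the system is completely controllable.

-8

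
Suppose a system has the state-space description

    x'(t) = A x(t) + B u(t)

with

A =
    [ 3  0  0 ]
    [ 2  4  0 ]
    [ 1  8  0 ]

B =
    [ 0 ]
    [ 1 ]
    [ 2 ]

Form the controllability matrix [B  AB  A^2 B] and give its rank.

AB = [[0], [4], [8]]
A^2B = [[0], [16], [32]]
Controllability matrix C = [B  AB  A^2B] = [[0, 0, 0], [1, 4, 16], [2, 8, 32]]
Every column of C is a scalar multiple of column 1 = [0, 1, 2] (multipliers 1, 4, 16), so the columns span a one-dimensional space.
C ≠ 0, hence rank(C) = 1.
rank(C) = 1 < n = 3, so the pair (A, B) is not completely controllable.

1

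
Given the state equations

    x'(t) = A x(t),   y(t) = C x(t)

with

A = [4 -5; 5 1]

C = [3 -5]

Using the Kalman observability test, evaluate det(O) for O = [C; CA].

-125

CA = [[-13, -20]]
Observability matrix O = [C; CA] = [[3, -5], [-13, -20]]
det(O) = 3·(-20) - (-5)·(-13) = -60 - 65 = -125
Since det(O) ≠ 0, rank(O) = 2 and the system is completely observable.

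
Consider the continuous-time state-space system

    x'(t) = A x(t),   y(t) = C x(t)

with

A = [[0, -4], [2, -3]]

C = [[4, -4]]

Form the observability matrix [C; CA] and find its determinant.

-48

CA = [[-8, -4]]
Observability matrix O = [C; CA] = [[4, -4], [-8, -4]]
det(O) = 4·(-4) - (-4)·(-8) = -16 - 32 = -48
Since det(O) ≠ 0, rank(O) = 2 and the system is completely observable.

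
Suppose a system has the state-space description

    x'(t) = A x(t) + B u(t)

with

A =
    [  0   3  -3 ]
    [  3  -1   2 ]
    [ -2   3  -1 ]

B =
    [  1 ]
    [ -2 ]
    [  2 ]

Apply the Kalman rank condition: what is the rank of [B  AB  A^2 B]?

3

AB = [[-12], [9], [-10]]
A^2B = [[57], [-65], [61]]
Controllability matrix C = [B  AB  A^2B] = [[1, -12, 57], [-2, 9, -65], [2, -10, 61]]
det(C) = 1·(9·61 - (-65)·(-10)) - (-12)·((-2)·61 - (-65)·2) + 57·((-2)·(-10) - 9·2) = 1·(-101) - (-12)·8 + 57·2 = 109 ≠ 0, so rank(C) = 3.
rank(C) = 3 = n, so the pair (A, B) is completely controllable.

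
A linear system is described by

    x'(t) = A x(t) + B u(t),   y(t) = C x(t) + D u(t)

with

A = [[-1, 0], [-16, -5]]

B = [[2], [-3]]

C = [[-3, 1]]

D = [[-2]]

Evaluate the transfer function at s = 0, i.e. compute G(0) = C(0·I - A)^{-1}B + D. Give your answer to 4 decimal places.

G(0) = C(-A)^{-1}B + D = -C A^{-1} B + D.
det A = 5, so A^{-1} = (1/5)·adj(A) = [[-1, 0], [16/5, -1/5]]
A^{-1} B = [-2, 7]^T
C A^{-1} B = 13
G(0) = D - C A^{-1} B = -2 - (13) = -15

-15.0000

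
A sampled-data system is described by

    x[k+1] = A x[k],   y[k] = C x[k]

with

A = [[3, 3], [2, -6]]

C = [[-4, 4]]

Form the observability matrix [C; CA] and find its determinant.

CA = [[-4, -36]]
Observability matrix O = [C; CA] = [[-4, 4], [-4, -36]]
det(O) = (-4)·(-36) - 4·(-4) = 144 - (-16) = 160
Since det(O) ≠ 0, rank(O) = 2 and the system is completely observable.

160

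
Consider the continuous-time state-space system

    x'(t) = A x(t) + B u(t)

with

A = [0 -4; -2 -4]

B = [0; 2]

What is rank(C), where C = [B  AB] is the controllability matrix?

AB = [[-8], [-8]]
Controllability matrix C = [B  AB] = [[0, -8], [2, -8]]
det(C) = 0·(-8) - (-8)·2 = 0 - (-16) = 16 ≠ 0, so rank(C) = 2.
rank(C) = 2 = n, so the pair (A, B) is completely controllable.

2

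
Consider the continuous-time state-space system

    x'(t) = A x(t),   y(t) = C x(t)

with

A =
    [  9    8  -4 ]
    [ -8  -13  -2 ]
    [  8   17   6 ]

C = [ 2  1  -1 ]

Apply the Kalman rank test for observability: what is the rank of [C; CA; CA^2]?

2

CA = [[2, -14, -16]]
CA^2 = [[2, -74, -76]]
Observability matrix O = [C; CA; CA^2] = [[2, 1, -1], [2, -14, -16], [2, -74, -76]]
The columns c1, c2, c3 of O are linearly dependent: c1 - c2 + c3 = 0 (check each entry), so rank(O) ≤ 2.
The 2×2 minor from rows 1, 2, columns 1, 2 is 2·(-14) - 1·2 = -28 - 2 = -30 ≠ 0, so rank(O) = 2.
rank(O) = 2 < n = 3, so the pair (A, C) is not completely observable.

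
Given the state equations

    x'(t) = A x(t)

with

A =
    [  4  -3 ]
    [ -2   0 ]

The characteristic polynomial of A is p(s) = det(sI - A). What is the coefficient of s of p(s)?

For a 2×2 matrix, det(sI - A) = s^2 - (tr A)s + det A.
tr A = 4, det A = -6.
So p(s) = s^2 - 4s - 6.
The coefficient of s is -4.

-4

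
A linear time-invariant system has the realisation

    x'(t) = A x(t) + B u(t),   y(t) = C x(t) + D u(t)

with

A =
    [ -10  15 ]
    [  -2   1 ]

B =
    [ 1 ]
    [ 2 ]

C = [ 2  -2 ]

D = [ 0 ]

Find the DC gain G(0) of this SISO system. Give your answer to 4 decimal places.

1.1000

G(0) = C(-A)^{-1}B + D = -C A^{-1} B + D.
det A = 20, so A^{-1} = (1/20)·adj(A) = [[1/20, -3/4], [1/10, -1/2]]
A^{-1} B = [-29/20, -9/10]^T
C A^{-1} B = -11/10
G(0) = D - C A^{-1} B = 0 - (-11/10) = 11/10 ≈ 1.1000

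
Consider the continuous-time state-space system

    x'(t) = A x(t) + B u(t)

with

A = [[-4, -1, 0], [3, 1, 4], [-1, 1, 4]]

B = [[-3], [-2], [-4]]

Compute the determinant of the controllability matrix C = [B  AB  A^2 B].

AB = [[14], [-27], [-15]]
A^2B = [[-29], [-45], [-101]]
Controllability matrix C = [B  AB  A^2B] = [[-3, 14, -29], [-2, -27, -45], [-4, -15, -101]]
Expanding along the first row, det(C) = (-3)·((-27)·(-101) - (-45)·(-15)) - 14·((-2)·(-101) - (-45)·(-4)) + (-29)·((-2)·(-15) - (-27)·(-4)) = (-3)·2052 - 14·22 + (-29)·(-78) = -4202
Since det(C) ≠ 0, rank(C) = 3 and the system is completely controllable.

-4202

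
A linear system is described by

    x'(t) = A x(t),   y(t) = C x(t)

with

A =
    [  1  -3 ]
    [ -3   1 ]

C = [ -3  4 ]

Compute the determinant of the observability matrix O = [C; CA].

CA = [[-15, 13]]
Observability matrix O = [C; CA] = [[-3, 4], [-15, 13]]
det(O) = (-3)·13 - 4·(-15) = -39 - (-60) = 21
Since det(O) ≠ 0, rank(O) = 2 and the system is completely observable.

21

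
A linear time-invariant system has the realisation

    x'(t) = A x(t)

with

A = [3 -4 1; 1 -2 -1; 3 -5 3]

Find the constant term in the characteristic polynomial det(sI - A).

8

Expand det(sI - A) for the 3×3 matrix.
p(s) = s^3 - 4s^2 - 7s + 8.
(Check: constant term = det(-A) = (-1)^3 det A = 8; coefficient of s^2 = -tr A = -4.)
The constant term is 8.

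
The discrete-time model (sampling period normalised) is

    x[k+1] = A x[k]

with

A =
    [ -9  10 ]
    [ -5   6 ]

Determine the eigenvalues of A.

det(zI - A) = z^2 - (tr A)z + det A, with tr A = (-9) + 6 = -3 and det A = (-9)·6 - 10·(-5) = -54 - (-50) = -4.
So p(z) = det(zI - A) = z^2 + 3z - 4.
Factor z^2 + 3z - 4: two numbers with sum -3 and product -4 are 1 and -4, so z^2 + 3z - 4 = (z - 1)(z + 4).
Hence p(z) = (z - 1) (z + 4), with roots -4, 1.

-4, 1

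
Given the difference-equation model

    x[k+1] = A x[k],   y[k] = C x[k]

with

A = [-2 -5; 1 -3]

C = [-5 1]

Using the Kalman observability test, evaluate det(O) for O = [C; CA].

CA = [[11, 22]]
Observability matrix O = [C; CA] = [[-5, 1], [11, 22]]
det(O) = (-5)·22 - 1·11 = -110 - 11 = -121
Since det(O) ≠ 0, rank(O) = 2 and the system is completely observable.

-121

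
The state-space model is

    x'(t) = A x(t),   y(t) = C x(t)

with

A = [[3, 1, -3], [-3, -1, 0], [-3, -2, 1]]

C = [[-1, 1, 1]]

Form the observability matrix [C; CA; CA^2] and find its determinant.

252

CA = [[-9, -4, 4]]
CA^2 = [[-27, -13, 31]]
Observability matrix O = [C; CA; CA^2] = [[-1, 1, 1], [-9, -4, 4], [-27, -13, 31]]
Expanding along the first row, det(O) = (-1)·((-4)·31 - 4·(-13)) - 1·((-9)·31 - 4·(-27)) + 1·((-9)·(-13) - (-4)·(-27)) = (-1)·(-72) - 1·(-171) + 1·9 = 252
Since det(O) ≠ 0, rank(O) = 3 and the system is completely observable.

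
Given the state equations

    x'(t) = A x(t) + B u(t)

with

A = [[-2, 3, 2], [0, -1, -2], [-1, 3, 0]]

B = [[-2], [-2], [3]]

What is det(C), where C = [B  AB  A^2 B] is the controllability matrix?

-768

AB = [[4], [-4], [-4]]
A^2B = [[-28], [12], [-16]]
Controllability matrix C = [B  AB  A^2B] = [[-2, 4, -28], [-2, -4, 12], [3, -4, -16]]
Expanding along the first row, det(C) = (-2)·((-4)·(-16) - 12·(-4)) - 4·((-2)·(-16) - 12·3) + (-28)·((-2)·(-4) - (-4)·3) = (-2)·112 - 4·(-4) + (-28)·20 = -768
Since det(C) ≠ 0, rank(C) = 3 and the system is completely controllable.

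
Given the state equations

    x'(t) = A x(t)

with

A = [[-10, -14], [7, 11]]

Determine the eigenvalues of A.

-3, 4

det(sI - A) = s^2 - (tr A)s + det A, with tr A = (-10) + 11 = 1 and det A = (-10)·11 - (-14)·7 = -110 - (-98) = -12.
So p(s) = det(sI - A) = s^2 - s - 12.
Factor s^2 - s - 12: two numbers with sum 1 and product -12 are 4 and -3, so s^2 - s - 12 = (s - 4)(s + 3).
Hence p(s) = (s - 4) (s + 3), with roots -3, 4.
At least one eigenvalue has non-negative real part, so the system is not asymptotically stable.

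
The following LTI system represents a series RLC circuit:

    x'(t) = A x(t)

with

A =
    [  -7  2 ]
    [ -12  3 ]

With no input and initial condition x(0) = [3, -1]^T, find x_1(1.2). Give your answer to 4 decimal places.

det(sI - A) = s^2 - (tr A)s + det A, with tr A = (-7) + 3 = -4 and det A = (-7)·3 - 2·(-12) = -21 - (-24) = 3.
So p(s) = det(sI - A) = s^2 + 4s + 3.
Factor s^2 + 4s + 3: two numbers with sum -4 and product 3 are -1 and -3, so s^2 + 4s + 3 = (s + 1)(s + 3).
Hence p(s) = (s + 1) (s + 3), with roots -3, -1.
The eigenvalues -3, -1 are distinct and real, so A is diagonalisable and x(t) = e^{At} x(0) = V diag(e^{λ_i t}) V^{-1} x(0), where the columns of V are the eigenvectors.
λ = -3: A - (-3)I = [[-4, 2], [-12, 6]]. Row 1 gives (-4)·v1 + 2·v2 = 0, so take v_1 = [-1, -2]^T.
λ = -1: A - (-1)I = [[-6, 2], [-12, 4]]. Row 1 gives (-6)·v1 + 2·v2 = 0, so take v_2 = [-1, -3]^T.
V = [v_1 v_2] = [[-1, -1], [-2, -3]] has det V = 1, so V^{-1} = adj(V)/det V = [[-3, 1], [2, -1]].
Modal coordinates z(0) = V^{-1} x(0): (-3)·3 + 1·(-1) = -10; 2·3 + (-1)·(-1) = 7; so z(0) = [-10, 7]^T.
x_1(t) = Σ_i (v_i)_1 · z_i(0) · e^{λ_i t} (row 1 of V times the modal terms).
x_1(1.2) = (-1)·(-10)·e^{-3·1.2} + (-1)·7·e^{-1·1.2} = 10·0.027324 + (-7)·0.301194 = -1.8351.

-1.8351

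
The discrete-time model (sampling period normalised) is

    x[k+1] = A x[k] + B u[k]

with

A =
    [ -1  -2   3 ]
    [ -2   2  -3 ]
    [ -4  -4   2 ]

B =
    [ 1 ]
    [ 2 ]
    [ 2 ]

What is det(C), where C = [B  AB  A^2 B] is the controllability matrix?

AB = [[1], [-4], [-8]]
A^2B = [[-17], [14], [-4]]
Controllability matrix C = [B  AB  A^2B] = [[1, 1, -17], [2, -4, 14], [2, -8, -4]]
Expanding along the first row, det(C) = 1·((-4)·(-4) - 14·(-8)) - 1·(2·(-4) - 14·2) + (-17)·(2·(-8) - (-4)·2) = 1·128 - 1·(-36) + (-17)·(-8) = 300
Since det(C) ≠ 0, rank(C) = 3 and the system is completely controllable.

300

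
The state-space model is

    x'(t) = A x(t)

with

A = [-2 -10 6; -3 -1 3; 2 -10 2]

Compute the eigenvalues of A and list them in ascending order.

det(sI - A) = s^3 - (tr A)s^2 + (M11 + M22 + M33)s - det A, where Mii is the 2×2 principal minor of A obtained by deleting row i and column i.
tr A = (-2) + (-1) + 2 = -1; M11 = (-1)·2 - 3·(-10) = -2 - (-30) = 28; M22 = (-2)·2 - 6·2 = -4 - 12 = -16; M33 = (-2)·(-1) - (-10)·(-3) = 2 - 30 = -28; sum of minors = -16.
det A = (-2)·((-1)·2 - 3·(-10)) - (-10)·((-3)·2 - 3·2) + 6·((-3)·(-10) - (-1)·2) = (-2)·28 - (-10)·(-12) + 6·32 = 16.
So p(s) = det(sI - A) = s^3 + s^2 - 16s - 16.
Rational-root test: any integer root divides -16. Testing small divisors, s = -1 works: p(-1) = -1 + 1 + 16 + (-16) = 0, so (s + 1) is a factor.
Dividing, p(s) = (s + 1)(s^2 - 16).
Factor s^2 - 16: two numbers with sum 0 and product -16 are 4 and -4, so s^2 - 16 = (s - 4)(s + 4).
Hence p(s) = (s - 4) (s + 1) (s + 4), with roots -4, -1, 4.
At least one eigenvalue has non-negative real part, so the system is not asymptotically stable.

-4, -1, 4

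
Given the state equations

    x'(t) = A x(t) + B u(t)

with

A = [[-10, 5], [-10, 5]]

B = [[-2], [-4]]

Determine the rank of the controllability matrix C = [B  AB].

AB = [[0], [0]]
Controllability matrix C = [B  AB] = [[-2, 0], [-4, 0]]
Every column of C is a scalar multiple of column 1 = [-2, -4] (multipliers 1, 0), so the columns span a one-dimensional space.
C ≠ 0, hence rank(C) = 1.
rank(C) = 1 < n = 2, so the pair (A, B) is not completely controllable.

1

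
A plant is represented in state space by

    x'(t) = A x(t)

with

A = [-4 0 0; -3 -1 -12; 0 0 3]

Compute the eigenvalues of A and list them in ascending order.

-4, -1, 3

det(sI - A) = s^3 - (tr A)s^2 + (M11 + M22 + M33)s - det A, where Mii is the 2×2 principal minor of A obtained by deleting row i and column i.
tr A = (-4) + (-1) + 3 = -2; M11 = (-1)·3 - (-12)·0 = -3 - 0 = -3; M22 = (-4)·3 - 0·0 = -12 - 0 = -12; M33 = (-4)·(-1) - 0·(-3) = 4 - 0 = 4; sum of minors = -11.
det A = (-4)·((-1)·3 - (-12)·0) - 0·((-3)·3 - (-12)·0) + 0·((-3)·0 - (-1)·0) = (-4)·(-3) - 0·(-9) + 0·0 = 12.
So p(s) = det(sI - A) = s^3 + 2s^2 - 11s - 12.
Rational-root test: any integer root divides -12. Testing small divisors, s = -1 works: p(-1) = -1 + 2 + 11 + (-12) = 0, so (s + 1) is a factor.
Dividing, p(s) = (s + 1)(s^2 + s - 12).
Factor s^2 + s - 12: two numbers with sum -1 and product -12 are 3 and -4, so s^2 + s - 12 = (s - 3)(s + 4).
Hence p(s) = (s - 3) (s + 1) (s + 4), with roots -4, -1, 3.
At least one eigenvalue has non-negative real part, so the system is not asymptotically stable.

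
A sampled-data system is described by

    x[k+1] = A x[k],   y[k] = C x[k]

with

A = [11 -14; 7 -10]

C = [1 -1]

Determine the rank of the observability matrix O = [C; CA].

1

CA = [[4, -4]]
Observability matrix O = [C; CA] = [[1, -1], [4, -4]]
Every row of O is a scalar multiple of row 1 = [1, -1] (multipliers 1, 4), so the rows span a one-dimensional space.
O ≠ 0, hence rank(O) = 1.
rank(O) = 1 < n = 2, so the pair (A, C) is not completely observable.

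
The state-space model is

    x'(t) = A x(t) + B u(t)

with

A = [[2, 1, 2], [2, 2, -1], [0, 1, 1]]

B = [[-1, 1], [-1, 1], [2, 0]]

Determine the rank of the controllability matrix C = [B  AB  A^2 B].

3

AB = [[1, 3], [-6, 4], [1, 1]]
A^2B = [[-2, 12], [-11, 13], [-5, 5]]
Controllability matrix C = [B  AB  A^2B] = [[-1, 1, 1, 3, -2, 12], [-1, 1, -6, 4, -11, 13], [2, 0, 1, 1, -5, 5]]
Take the 3×3 submatrix of C formed by columns 1, 2, 3: [[-1, 1, 1], [-1, 1, -6], [2, 0, 1]]. Its determinant is (-1)·(1·1 - (-6)·0) - 1·((-1)·1 - (-6)·2) + 1·((-1)·0 - 1·2) = (-1)·1 - 1·11 + 1·(-2) = -14 ≠ 0.
So rank(C) ≥ 3; since C has 3 rows, rank(C) = 3.
rank(C) = 3 = n, so the pair (A, B) is completely controllable.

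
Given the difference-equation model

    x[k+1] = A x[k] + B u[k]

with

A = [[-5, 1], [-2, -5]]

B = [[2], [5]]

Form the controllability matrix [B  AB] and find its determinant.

AB = [[-5], [-29]]
Controllability matrix C = [B  AB] = [[2, -5], [5, -29]]
det(C) = 2·(-29) - (-5)·5 = -58 - (-25) = -33
Since det(C) ≠ 0, rank(C) = 2 and the system is completely controllable.

-33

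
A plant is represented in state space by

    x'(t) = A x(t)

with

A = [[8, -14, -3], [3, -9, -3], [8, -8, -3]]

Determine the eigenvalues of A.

-6, -3, 5

det(sI - A) = s^3 - (tr A)s^2 + (M11 + M22 + M33)s - det A, where Mii is the 2×2 principal minor of A obtained by deleting row i and column i.
tr A = 8 + (-9) + (-3) = -4; M11 = (-9)·(-3) - (-3)·(-8) = 27 - 24 = 3; M22 = 8·(-3) - (-3)·8 = -24 - (-24) = 0; M33 = 8·(-9) - (-14)·3 = -72 - (-42) = -30; sum of minors = -27.
det A = 8·((-9)·(-3) - (-3)·(-8)) - (-14)·(3·(-3) - (-3)·8) + (-3)·(3·(-8) - (-9)·8) = 8·3 - (-14)·15 + (-3)·48 = 90.
So p(s) = det(sI - A) = s^3 + 4s^2 - 27s - 90.
Rational-root test: any integer root divides -90. Testing small divisors, s = -3 works: p(-3) = -27 + 36 + 81 + (-90) = 0, so (s + 3) is a factor.
Dividing, p(s) = (s + 3)(s^2 + s - 30).
Factor s^2 + s - 30: two numbers with sum -1 and product -30 are 5 and -6, so s^2 + s - 30 = (s - 5)(s + 6).
Hence p(s) = (s - 5) (s + 3) (s + 6), with roots -6, -3, 5.
At least one eigenvalue has non-negative real part, so the system is not asymptotically stable.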